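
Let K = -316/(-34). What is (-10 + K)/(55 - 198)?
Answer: 12/2431 ≈ 0.0049362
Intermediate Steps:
K = 158/17 (K = -316*(-1/34) = 158/17 ≈ 9.2941)
(-10 + K)/(55 - 198) = (-10 + 158/17)/(55 - 198) = -12/17/(-143) = -12/17*(-1/143) = 12/2431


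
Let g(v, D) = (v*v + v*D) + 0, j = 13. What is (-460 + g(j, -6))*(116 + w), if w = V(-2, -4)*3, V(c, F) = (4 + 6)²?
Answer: -153504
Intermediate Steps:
g(v, D) = v² + D*v (g(v, D) = (v² + D*v) + 0 = v² + D*v)
V(c, F) = 100 (V(c, F) = 10² = 100)
w = 300 (w = 100*3 = 300)
(-460 + g(j, -6))*(116 + w) = (-460 + 13*(-6 + 13))*(116 + 300) = (-460 + 13*7)*416 = (-460 + 91)*416 = -369*416 = -153504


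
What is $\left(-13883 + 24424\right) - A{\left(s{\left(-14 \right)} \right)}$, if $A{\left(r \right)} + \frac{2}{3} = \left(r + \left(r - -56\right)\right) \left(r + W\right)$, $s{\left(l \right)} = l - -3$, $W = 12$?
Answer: $\frac{31523}{3} \approx 10508.0$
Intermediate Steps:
$s{\left(l \right)} = 3 + l$ ($s{\left(l \right)} = l + 3 = 3 + l$)
$A{\left(r \right)} = - \frac{2}{3} + \left(12 + r\right) \left(56 + 2 r\right)$ ($A{\left(r \right)} = - \frac{2}{3} + \left(r + \left(r - -56\right)\right) \left(r + 12\right) = - \frac{2}{3} + \left(r + \left(r + 56\right)\right) \left(12 + r\right) = - \frac{2}{3} + \left(r + \left(56 + r\right)\right) \left(12 + r\right) = - \frac{2}{3} + \left(56 + 2 r\right) \left(12 + r\right) = - \frac{2}{3} + \left(12 + r\right) \left(56 + 2 r\right)$)
$\left(-13883 + 24424\right) - A{\left(s{\left(-14 \right)} \right)} = \left(-13883 + 24424\right) - \left(\frac{2014}{3} + 2 \left(3 - 14\right)^{2} + 80 \left(3 - 14\right)\right) = 10541 - \left(\frac{2014}{3} + 2 \left(-11\right)^{2} + 80 \left(-11\right)\right) = 10541 - \left(\frac{2014}{3} + 2 \cdot 121 - 880\right) = 10541 - \left(\frac{2014}{3} + 242 - 880\right) = 10541 - \frac{100}{3} = \frac{31523}{3}$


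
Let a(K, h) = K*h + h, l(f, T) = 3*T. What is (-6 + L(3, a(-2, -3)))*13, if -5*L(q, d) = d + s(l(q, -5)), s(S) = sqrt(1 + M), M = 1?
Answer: -429/5 - 13*sqrt(2)/5 ≈ -89.477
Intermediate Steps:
s(S) = sqrt(2) (s(S) = sqrt(1 + 1) = sqrt(2))
a(K, h) = h + K*h
L(q, d) = -d/5 - sqrt(2)/5 (L(q, d) = -(d + sqrt(2))/5 = -d/5 - sqrt(2)/5)
(-6 + L(3, a(-2, -3)))*13 = (-6 + (-(-3)*(1 - 2)/5 - sqrt(2)/5))*13 = (-6 + (-(-3)*(-1)/5 - sqrt(2)/5))*13 = (-6 + (-1/5*3 - sqrt(2)/5))*13 = (-6 + (-3/5 - sqrt(2)/5))*13 = (-33/5 - sqrt(2)/5)*13 = -429/5 - 13*sqrt(2)/5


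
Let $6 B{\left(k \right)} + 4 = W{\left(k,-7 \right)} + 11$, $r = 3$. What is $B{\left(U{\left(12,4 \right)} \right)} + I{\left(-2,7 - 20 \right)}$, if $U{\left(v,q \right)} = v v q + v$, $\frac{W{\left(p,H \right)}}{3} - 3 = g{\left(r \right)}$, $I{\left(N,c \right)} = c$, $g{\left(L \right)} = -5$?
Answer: $- \frac{77}{6} \approx -12.833$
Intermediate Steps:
$W{\left(p,H \right)} = -6$ ($W{\left(p,H \right)} = 9 + 3 \left(-5\right) = 9 - 15 = -6$)
$U{\left(v,q \right)} = v + q v^{2}$ ($U{\left(v,q \right)} = v^{2} q + v = q v^{2} + v = v + q v^{2}$)
$B{\left(k \right)} = \frac{1}{6}$ ($B{\left(k \right)} = - \frac{2}{3} + \frac{-6 + 11}{6} = - \frac{2}{3} + \frac{1}{6} \cdot 5 = - \frac{2}{3} + \frac{5}{6} = \frac{1}{6}$)
$B{\left(U{\left(12,4 \right)} \right)} + I{\left(-2,7 - 20 \right)} = \frac{1}{6} + \left(7 - 20\right) = \frac{1}{6} - 13 = - \frac{77}{6}$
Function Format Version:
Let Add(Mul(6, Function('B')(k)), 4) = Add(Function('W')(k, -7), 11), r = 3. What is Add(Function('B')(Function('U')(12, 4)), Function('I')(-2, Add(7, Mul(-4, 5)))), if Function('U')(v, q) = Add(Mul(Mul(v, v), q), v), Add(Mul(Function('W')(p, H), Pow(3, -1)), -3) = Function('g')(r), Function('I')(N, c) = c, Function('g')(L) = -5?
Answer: Rational(-77, 6) ≈ -12.833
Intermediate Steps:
Function('W')(p, H) = -6 (Function('W')(p, H) = Add(9, Mul(3, -5)) = Add(9, -15) = -6)
Function('U')(v, q) = Add(v, Mul(q, Pow(v, 2))) (Function('U')(v, q) = Add(Mul(Pow(v, 2), q), v) = Add(Mul(q, Pow(v, 2)), v) = Add(v, Mul(q, Pow(v, 2))))
Function('B')(k) = Rational(1, 6) (Function('B')(k) = Add(Rational(-2, 3), Mul(Rational(1, 6), Add(-6, 11))) = Add(Rational(-2, 3), Mul(Rational(1, 6), 5)) = Add(Rational(-2, 3), Rational(5, 6)) = Rational(1, 6))
Add(Function('B')(Function('U')(12, 4)), Function('I')(-2, Add(7, Mul(-4, 5)))) = Add(Rational(1, 6), Add(7, Mul(-4, 5))) = Add(Rational(1, 6), Add(7, -20)) = Add(Rational(1, 6), -13) = Rational(-77, 6)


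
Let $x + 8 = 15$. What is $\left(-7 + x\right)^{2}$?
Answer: $0$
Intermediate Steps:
$x = 7$ ($x = -8 + 15 = 7$)
$\left(-7 + x\right)^{2} = \left(-7 + 7\right)^{2} = 0^{2} = 0$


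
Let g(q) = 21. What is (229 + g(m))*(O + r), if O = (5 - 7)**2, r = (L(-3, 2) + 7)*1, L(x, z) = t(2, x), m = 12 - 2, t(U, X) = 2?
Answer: 3250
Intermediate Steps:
m = 10
L(x, z) = 2
r = 9 (r = (2 + 7)*1 = 9*1 = 9)
O = 4 (O = (-2)**2 = 4)
(229 + g(m))*(O + r) = (229 + 21)*(4 + 9) = 250*13 = 3250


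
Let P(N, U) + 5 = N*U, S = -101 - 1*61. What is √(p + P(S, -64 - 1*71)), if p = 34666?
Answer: √56531 ≈ 237.76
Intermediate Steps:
S = -162 (S = -101 - 61 = -162)
P(N, U) = -5 + N*U
√(p + P(S, -64 - 1*71)) = √(34666 + (-5 - 162*(-64 - 1*71))) = √(34666 + (-5 - 162*(-64 - 71))) = √(34666 + (-5 - 162*(-135))) = √(34666 + (-5 + 21870)) = √(34666 + 21865) = √56531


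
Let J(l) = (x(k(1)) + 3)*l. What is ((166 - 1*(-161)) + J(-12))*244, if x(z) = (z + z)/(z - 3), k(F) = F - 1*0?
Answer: 73932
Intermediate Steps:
k(F) = F (k(F) = F + 0 = F)
x(z) = 2*z/(-3 + z) (x(z) = (2*z)/(-3 + z) = 2*z/(-3 + z))
J(l) = 2*l (J(l) = (2*1/(-3 + 1) + 3)*l = (2*1/(-2) + 3)*l = (2*1*(-½) + 3)*l = (-1 + 3)*l = 2*l)
((166 - 1*(-161)) + J(-12))*244 = ((166 - 1*(-161)) + 2*(-12))*244 = ((166 + 161) - 24)*244 = (327 - 24)*244 = 303*244 = 73932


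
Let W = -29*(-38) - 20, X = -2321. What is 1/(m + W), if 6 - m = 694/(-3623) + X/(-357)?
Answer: 1293411/1399069943 ≈ 0.00092448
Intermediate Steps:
W = 1082 (W = 1102 - 20 = 1082)
m = -400759/1293411 (m = 6 - (694/(-3623) - 2321/(-357)) = 6 - (694*(-1/3623) - 2321*(-1/357)) = 6 - (-694/3623 + 2321/357) = 6 - 1*8161225/1293411 = 6 - 8161225/1293411 = -400759/1293411 ≈ -0.30985)
1/(m + W) = 1/(-400759/1293411 + 1082) = 1/(1399069943/1293411) = 1293411/1399069943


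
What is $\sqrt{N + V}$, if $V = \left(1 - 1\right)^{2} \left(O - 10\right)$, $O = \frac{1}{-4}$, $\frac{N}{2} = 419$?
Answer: $\sqrt{838} \approx 28.948$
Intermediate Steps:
$N = 838$ ($N = 2 \cdot 419 = 838$)
$O = - \frac{1}{4} \approx -0.25$
$V = 0$ ($V = \left(1 - 1\right)^{2} \left(- \frac{1}{4} - 10\right) = 0^{2} \left(- \frac{41}{4}\right) = 0 \left(- \frac{41}{4}\right) = 0$)
$\sqrt{N + V} = \sqrt{838 + 0} = \sqrt{838}$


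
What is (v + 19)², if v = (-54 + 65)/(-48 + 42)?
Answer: 10609/36 ≈ 294.69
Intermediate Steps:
v = -11/6 (v = 11/(-6) = 11*(-⅙) = -11/6 ≈ -1.8333)
(v + 19)² = (-11/6 + 19)² = (103/6)² = 10609/36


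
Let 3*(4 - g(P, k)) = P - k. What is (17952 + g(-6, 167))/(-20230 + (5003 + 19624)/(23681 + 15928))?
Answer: -237834441/267088481 ≈ -0.89047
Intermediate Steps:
g(P, k) = 4 - P/3 + k/3 (g(P, k) = 4 - (P - k)/3 = 4 + (-P/3 + k/3) = 4 - P/3 + k/3)
(17952 + g(-6, 167))/(-20230 + (5003 + 19624)/(23681 + 15928)) = (17952 + (4 - ⅓*(-6) + (⅓)*167))/(-20230 + (5003 + 19624)/(23681 + 15928)) = (17952 + (4 + 2 + 167/3))/(-20230 + 24627/39609) = (17952 + 185/3)/(-20230 + 24627*(1/39609)) = 54041/(3*(-20230 + 8209/13203)) = 54041/(3*(-267088481/13203)) = (54041/3)*(-13203/267088481) = -237834441/267088481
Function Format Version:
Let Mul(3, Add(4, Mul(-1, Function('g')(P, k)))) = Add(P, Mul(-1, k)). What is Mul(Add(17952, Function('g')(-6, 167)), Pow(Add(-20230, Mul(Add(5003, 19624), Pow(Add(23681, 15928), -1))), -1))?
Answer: Rational(-237834441, 267088481) ≈ -0.89047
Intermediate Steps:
Function('g')(P, k) = Add(4, Mul(Rational(-1, 3), P), Mul(Rational(1, 3), k)) (Function('g')(P, k) = Add(4, Mul(Rational(-1, 3), Add(P, Mul(-1, k)))) = Add(4, Add(Mul(Rational(-1, 3), P), Mul(Rational(1, 3), k))) = Add(4, Mul(Rational(-1, 3), P), Mul(Rational(1, 3), k)))
Mul(Add(17952, Function('g')(-6, 167)), Pow(Add(-20230, Mul(Add(5003, 19624), Pow(Add(23681, 15928), -1))), -1)) = Mul(Add(17952, Add(4, Mul(Rational(-1, 3), -6), Mul(Rational(1, 3), 167))), Pow(Add(-20230, Mul(Add(5003, 19624), Pow(Add(23681, 15928), -1))), -1)) = Mul(Add(17952, Add(4, 2, Rational(167, 3))), Pow(Add(-20230, Mul(24627, Pow(39609, -1))), -1)) = Mul(Add(17952, Rational(185, 3)), Pow(Add(-20230, Mul(24627, Rational(1, 39609))), -1)) = Mul(Rational(54041, 3), Pow(Add(-20230, Rational(8209, 13203)), -1)) = Mul(Rational(54041, 3), Pow(Rational(-267088481, 13203), -1)) = Mul(Rational(54041, 3), Rational(-13203, 267088481)) = Rational(-237834441, 267088481)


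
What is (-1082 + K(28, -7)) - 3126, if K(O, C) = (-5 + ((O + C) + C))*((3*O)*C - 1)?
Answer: -9509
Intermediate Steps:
K(O, C) = (-1 + 3*C*O)*(-5 + O + 2*C) (K(O, C) = (-5 + ((C + O) + C))*(3*C*O - 1) = (-5 + (O + 2*C))*(-1 + 3*C*O) = (-5 + O + 2*C)*(-1 + 3*C*O) = (-1 + 3*C*O)*(-5 + O + 2*C))
(-1082 + K(28, -7)) - 3126 = (-1082 + (5 - 1*28 - 2*(-7) - 15*(-7)*28 + 3*(-7)*28**2 + 6*28*(-7)**2)) - 3126 = (-1082 + (5 - 28 + 14 + 2940 + 3*(-7)*784 + 6*28*49)) - 3126 = (-1082 + (5 - 28 + 14 + 2940 - 16464 + 8232)) - 3126 = (-1082 - 5301) - 3126 = -6383 - 3126 = -9509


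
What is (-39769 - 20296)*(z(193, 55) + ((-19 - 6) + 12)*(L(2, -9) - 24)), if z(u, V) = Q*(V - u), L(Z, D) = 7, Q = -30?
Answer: -261943465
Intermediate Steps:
z(u, V) = -30*V + 30*u (z(u, V) = -30*(V - u) = -30*V + 30*u)
(-39769 - 20296)*(z(193, 55) + ((-19 - 6) + 12)*(L(2, -9) - 24)) = (-39769 - 20296)*((-30*55 + 30*193) + ((-19 - 6) + 12)*(7 - 24)) = -60065*((-1650 + 5790) + (-25 + 12)*(-17)) = -60065*(4140 - 13*(-17)) = -60065*(4140 + 221) = -60065*4361 = -261943465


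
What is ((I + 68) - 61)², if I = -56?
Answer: 2401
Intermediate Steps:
((I + 68) - 61)² = ((-56 + 68) - 61)² = (12 - 61)² = (-49)² = 2401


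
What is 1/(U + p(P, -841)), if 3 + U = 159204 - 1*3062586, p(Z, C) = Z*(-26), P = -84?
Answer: -1/2901201 ≈ -3.4468e-7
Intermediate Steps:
p(Z, C) = -26*Z
U = -2903385 (U = -3 + (159204 - 1*3062586) = -3 + (159204 - 3062586) = -3 - 2903382 = -2903385)
1/(U + p(P, -841)) = 1/(-2903385 - 26*(-84)) = 1/(-2903385 + 2184) = 1/(-2901201) = -1/2901201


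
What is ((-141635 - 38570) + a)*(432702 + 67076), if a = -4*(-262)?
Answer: -89538727146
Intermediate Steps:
a = 1048
((-141635 - 38570) + a)*(432702 + 67076) = ((-141635 - 38570) + 1048)*(432702 + 67076) = (-180205 + 1048)*499778 = -179157*499778 = -89538727146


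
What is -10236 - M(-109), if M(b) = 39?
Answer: -10275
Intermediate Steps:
-10236 - M(-109) = -10236 - 1*39 = -10236 - 39 = -10275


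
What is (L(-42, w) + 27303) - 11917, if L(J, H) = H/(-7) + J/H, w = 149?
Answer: 16025103/1043 ≈ 15364.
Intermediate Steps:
L(J, H) = -H/7 + J/H (L(J, H) = H*(-⅐) + J/H = -H/7 + J/H)
(L(-42, w) + 27303) - 11917 = ((-⅐*149 - 42/149) + 27303) - 11917 = ((-149/7 - 42*1/149) + 27303) - 11917 = ((-149/7 - 42/149) + 27303) - 11917 = (-22495/1043 + 27303) - 11917 = 28454534/1043 - 11917 = 16025103/1043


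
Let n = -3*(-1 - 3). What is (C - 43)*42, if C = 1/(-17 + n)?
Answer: -9072/5 ≈ -1814.4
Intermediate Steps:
n = 12 (n = -3*(-4) = 12)
C = -1/5 (C = 1/(-17 + 12) = 1/(-5) = -1/5 ≈ -0.20000)
(C - 43)*42 = (-1/5 - 43)*42 = -216/5*42 = -9072/5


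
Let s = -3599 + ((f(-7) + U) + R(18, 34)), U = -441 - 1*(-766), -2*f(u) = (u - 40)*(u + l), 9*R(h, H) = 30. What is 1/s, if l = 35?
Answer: -3/7838 ≈ -0.00038275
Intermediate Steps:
R(h, H) = 10/3 (R(h, H) = (⅑)*30 = 10/3)
f(u) = -(-40 + u)*(35 + u)/2 (f(u) = -(u - 40)*(u + 35)/2 = -(-40 + u)*(35 + u)/2)
U = 325 (U = -441 + 766 = 325)
s = -7838/3 (s = -3599 + (((700 - ½*(-7)² + (5/2)*(-7)) + 325) + 10/3) = -3599 + (((700 - ½*49 - 35/2) + 325) + 10/3) = -3599 + (((700 - 49/2 - 35/2) + 325) + 10/3) = -3599 + ((658 + 325) + 10/3) = -3599 + (983 + 10/3) = -3599 + 2959/3 = -7838/3 ≈ -2612.7)
1/s = 1/(-7838/3) = -3/7838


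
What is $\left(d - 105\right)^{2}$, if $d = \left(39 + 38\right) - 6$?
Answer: $1156$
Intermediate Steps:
$d = 71$ ($d = 77 - 6 = 71$)
$\left(d - 105\right)^{2} = \left(71 - 105\right)^{2} = \left(-34\right)^{2} = 1156$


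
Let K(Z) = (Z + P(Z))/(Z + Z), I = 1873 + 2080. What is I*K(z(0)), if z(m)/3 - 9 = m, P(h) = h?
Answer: 3953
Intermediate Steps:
z(m) = 27 + 3*m
I = 3953
K(Z) = 1 (K(Z) = (Z + Z)/(Z + Z) = (2*Z)/((2*Z)) = (2*Z)*(1/(2*Z)) = 1)
I*K(z(0)) = 3953*1 = 3953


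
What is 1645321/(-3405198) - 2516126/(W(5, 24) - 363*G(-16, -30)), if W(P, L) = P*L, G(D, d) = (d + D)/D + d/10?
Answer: -22848478181089/1501692318 ≈ -15215.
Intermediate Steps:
G(D, d) = d/10 + (D + d)/D (G(D, d) = (D + d)/D + d*(⅒) = (D + d)/D + d/10 = d/10 + (D + d)/D)
W(P, L) = L*P
1645321/(-3405198) - 2516126/(W(5, 24) - 363*G(-16, -30)) = 1645321/(-3405198) - 2516126/(24*5 - 363*(1 + (⅒)*(-30) - 30/(-16))) = 1645321*(-1/3405198) - 2516126/(120 - 363*(1 - 3 - 30*(-1/16))) = -1645321/3405198 - 2516126/(120 - 363*(1 - 3 + 15/8)) = -1645321/3405198 - 2516126/(120 - 363*(-⅛)) = -1645321/3405198 - 2516126/(120 + 363/8) = -1645321/3405198 - 2516126/1323/8 = -1645321/3405198 - 2516126*8/1323 = -1645321/3405198 - 20129008/1323 = -22848478181089/1501692318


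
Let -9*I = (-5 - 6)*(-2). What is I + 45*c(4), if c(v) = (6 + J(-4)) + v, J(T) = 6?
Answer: 6458/9 ≈ 717.56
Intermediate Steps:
I = -22/9 (I = -(-5 - 6)*(-2)/9 = -(-11)*(-2)/9 = -⅑*22 = -22/9 ≈ -2.4444)
c(v) = 12 + v (c(v) = (6 + 6) + v = 12 + v)
I + 45*c(4) = -22/9 + 45*(12 + 4) = -22/9 + 45*16 = -22/9 + 720 = 6458/9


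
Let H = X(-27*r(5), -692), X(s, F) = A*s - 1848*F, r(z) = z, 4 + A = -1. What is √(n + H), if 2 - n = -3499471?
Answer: 6*√132749 ≈ 2186.1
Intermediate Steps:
A = -5 (A = -4 - 1 = -5)
n = 3499473 (n = 2 - 1*(-3499471) = 2 + 3499471 = 3499473)
X(s, F) = -1848*F - 5*s (X(s, F) = -5*s - 1848*F = -1848*F - 5*s)
H = 1279491 (H = -1848*(-692) - (-135)*5 = 1278816 - 5*(-135) = 1278816 + 675 = 1279491)
√(n + H) = √(3499473 + 1279491) = √4778964 = 6*√132749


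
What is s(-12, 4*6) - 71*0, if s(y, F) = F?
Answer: 24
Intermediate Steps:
s(-12, 4*6) - 71*0 = 4*6 - 71*0 = 24 + 0 = 24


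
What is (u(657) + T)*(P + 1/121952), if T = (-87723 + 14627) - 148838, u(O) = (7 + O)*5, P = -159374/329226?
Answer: 28708817105221/271282224 ≈ 1.0583e+5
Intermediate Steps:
P = -79687/164613 (P = -159374*1/329226 = -79687/164613 ≈ -0.48409)
u(O) = 35 + 5*O
T = -221934 (T = -73096 - 148838 = -221934)
(u(657) + T)*(P + 1/121952) = ((35 + 5*657) - 221934)*(-79687/164613 + 1/121952) = ((35 + 3285) - 221934)*(-79687/164613 + 1/121952) = (3320 - 221934)*(-262643903/542564448) = -218614*(-262643903/542564448) = 28708817105221/271282224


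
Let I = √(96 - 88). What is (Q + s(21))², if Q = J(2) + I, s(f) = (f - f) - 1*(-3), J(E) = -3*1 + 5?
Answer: 33 + 20*√2 ≈ 61.284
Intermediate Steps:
J(E) = 2 (J(E) = -3 + 5 = 2)
I = 2*√2 (I = √8 = 2*√2 ≈ 2.8284)
s(f) = 3 (s(f) = 0 + 3 = 3)
Q = 2 + 2*√2 ≈ 4.8284
(Q + s(21))² = ((2 + 2*√2) + 3)² = (5 + 2*√2)²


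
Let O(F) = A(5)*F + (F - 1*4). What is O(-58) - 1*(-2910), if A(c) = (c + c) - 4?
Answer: 2500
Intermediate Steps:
A(c) = -4 + 2*c (A(c) = 2*c - 4 = -4 + 2*c)
O(F) = -4 + 7*F (O(F) = (-4 + 2*5)*F + (F - 1*4) = (-4 + 10)*F + (F - 4) = 6*F + (-4 + F) = -4 + 7*F)
O(-58) - 1*(-2910) = (-4 + 7*(-58)) - 1*(-2910) = (-4 - 406) + 2910 = -410 + 2910 = 2500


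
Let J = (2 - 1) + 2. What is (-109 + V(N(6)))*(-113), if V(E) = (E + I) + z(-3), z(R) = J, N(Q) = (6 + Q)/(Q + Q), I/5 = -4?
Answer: 14125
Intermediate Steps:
I = -20 (I = 5*(-4) = -20)
N(Q) = (6 + Q)/(2*Q) (N(Q) = (6 + Q)/((2*Q)) = (6 + Q)*(1/(2*Q)) = (6 + Q)/(2*Q))
J = 3 (J = 1 + 2 = 3)
z(R) = 3
V(E) = -17 + E (V(E) = (E - 20) + 3 = (-20 + E) + 3 = -17 + E)
(-109 + V(N(6)))*(-113) = (-109 + (-17 + (½)*(6 + 6)/6))*(-113) = (-109 + (-17 + (½)*(⅙)*12))*(-113) = (-109 + (-17 + 1))*(-113) = (-109 - 16)*(-113) = -125*(-113) = 14125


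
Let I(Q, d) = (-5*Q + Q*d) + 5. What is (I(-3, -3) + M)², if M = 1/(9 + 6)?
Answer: 190096/225 ≈ 844.87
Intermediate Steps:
M = 1/15 ≈ 0.066667
I(Q, d) = 5 - 5*Q + Q*d
(I(-3, -3) + M)² = ((5 - 5*(-3) - 3*(-3)) + 1/15)² = ((5 + 15 + 9) + 1/15)² = (29 + 1/15)² = (436/15)² = 190096/225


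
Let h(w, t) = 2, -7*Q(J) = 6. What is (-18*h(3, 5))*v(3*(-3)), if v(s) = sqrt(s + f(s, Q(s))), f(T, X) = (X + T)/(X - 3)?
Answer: -12*I*sqrt(58) ≈ -91.389*I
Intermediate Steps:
Q(J) = -6/7 (Q(J) = -1/7*6 = -6/7)
f(T, X) = (T + X)/(-3 + X)
v(s) = sqrt(2/9 + 20*s/27) (v(s) = sqrt(s + (s - 6/7)/(-3 - 6/7)) = sqrt(s + (-6/7 + s)/(-27/7)) = sqrt(s - 7*(-6/7 + s)/27) = sqrt(s + (2/9 - 7*s/27)) = sqrt(2/9 + 20*s/27))
(-18*h(3, 5))*v(3*(-3)) = (-18*2)*(sqrt(18 + 60*(3*(-3)))/9) = -4*sqrt(18 + 60*(-9)) = -4*sqrt(18 - 540) = -4*sqrt(-522) = -4*3*I*sqrt(58) = -12*I*sqrt(58)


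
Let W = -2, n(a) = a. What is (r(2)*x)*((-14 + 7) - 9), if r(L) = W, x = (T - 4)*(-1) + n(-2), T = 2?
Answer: 0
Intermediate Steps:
x = 0 (x = (2 - 4)*(-1) - 2 = -2*(-1) - 2 = 2 - 2 = 0)
r(L) = -2
(r(2)*x)*((-14 + 7) - 9) = (-2*0)*((-14 + 7) - 9) = 0*(-7 - 9) = 0*(-16) = 0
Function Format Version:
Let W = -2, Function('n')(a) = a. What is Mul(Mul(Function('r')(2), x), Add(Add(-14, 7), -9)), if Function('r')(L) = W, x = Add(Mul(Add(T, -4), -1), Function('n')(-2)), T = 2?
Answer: 0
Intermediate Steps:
x = 0 (x = Add(Mul(Add(2, -4), -1), -2) = Add(Mul(-2, -1), -2) = Add(2, -2) = 0)
Function('r')(L) = -2
Mul(Mul(Function('r')(2), x), Add(Add(-14, 7), -9)) = Mul(Mul(-2, 0), Add(Add(-14, 7), -9)) = Mul(0, Add(-7, -9)) = Mul(0, -16) = 0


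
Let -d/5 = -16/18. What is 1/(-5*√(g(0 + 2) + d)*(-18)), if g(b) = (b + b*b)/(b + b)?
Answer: √214/3210 ≈ 0.0045572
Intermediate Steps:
d = 40/9 (d = -(-80)/18 = -5*(-8/9) = 40/9 ≈ 4.4444)
g(b) = (b + b²)/(2*b) (g(b) = (b + b²)/((2*b)) = (b + b²)*(1/(2*b)) = (b + b²)/(2*b))
1/(-5*√(g(0 + 2) + d)*(-18)) = 1/(-5*√((½ + (0 + 2)/2) + 40/9)*(-18)) = 1/(-5*√((½ + (½)*2) + 40/9)*(-18)) = 1/(-5*√((½ + 1) + 40/9)*(-18)) = 1/(-5*√(3/2 + 40/9)*(-18)) = 1/(-5*√214/6*(-18)) = 1/(15*√214) = √214/3210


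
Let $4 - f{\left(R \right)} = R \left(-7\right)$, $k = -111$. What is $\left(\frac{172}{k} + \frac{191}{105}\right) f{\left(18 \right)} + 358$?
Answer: $\frac{101796}{259} \approx 393.03$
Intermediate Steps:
$f{\left(R \right)} = 4 + 7 R$ ($f{\left(R \right)} = 4 - R \left(-7\right) = 4 - - 7 R = 4 + 7 R$)
$\left(\frac{172}{k} + \frac{191}{105}\right) f{\left(18 \right)} + 358 = \left(\frac{172}{-111} + \frac{191}{105}\right) \left(4 + 7 \cdot 18\right) + 358 = \left(172 \left(- \frac{1}{111}\right) + 191 \cdot \frac{1}{105}\right) \left(4 + 126\right) + 358 = \left(- \frac{172}{111} + \frac{191}{105}\right) 130 + 358 = \frac{349}{1295} \cdot 130 + 358 = \frac{9074}{259} + 358 = \frac{101796}{259}$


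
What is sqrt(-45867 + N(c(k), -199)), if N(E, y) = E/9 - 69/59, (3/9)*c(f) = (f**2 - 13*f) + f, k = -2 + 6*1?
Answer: I*sqrt(1437338058)/177 ≈ 214.19*I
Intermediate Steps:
k = 4 (k = -2 + 6 = 4)
c(f) = -36*f + 3*f**2 (c(f) = 3*((f**2 - 13*f) + f) = 3*(f**2 - 12*f) = -36*f + 3*f**2)
N(E, y) = -69/59 + E/9 (N(E, y) = E*(1/9) - 69*1/59 = E/9 - 69/59 = -69/59 + E/9)
sqrt(-45867 + N(c(k), -199)) = sqrt(-45867 + (-69/59 + (3*4*(-12 + 4))/9)) = sqrt(-45867 + (-69/59 + (3*4*(-8))/9)) = sqrt(-45867 + (-69/59 + (1/9)*(-96))) = sqrt(-45867 + (-69/59 - 32/3)) = sqrt(-45867 - 2095/177) = sqrt(-8120554/177) = I*sqrt(1437338058)/177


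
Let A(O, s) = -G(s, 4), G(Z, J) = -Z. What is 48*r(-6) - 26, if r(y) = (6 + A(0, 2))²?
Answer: 3046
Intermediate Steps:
A(O, s) = s (A(O, s) = -(-1)*s = s)
r(y) = 64 (r(y) = (6 + 2)² = 8² = 64)
48*r(-6) - 26 = 48*64 - 26 = 3072 - 26 = 3046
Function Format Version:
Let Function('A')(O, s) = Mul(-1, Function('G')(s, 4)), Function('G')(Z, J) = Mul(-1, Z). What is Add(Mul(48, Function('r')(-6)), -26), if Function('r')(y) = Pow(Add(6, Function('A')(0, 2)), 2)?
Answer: 3046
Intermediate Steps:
Function('A')(O, s) = s (Function('A')(O, s) = Mul(-1, Mul(-1, s)) = s)
Function('r')(y) = 64 (Function('r')(y) = Pow(Add(6, 2), 2) = Pow(8, 2) = 64)
Add(Mul(48, Function('r')(-6)), -26) = Add(Mul(48, 64), -26) = Add(3072, -26) = 3046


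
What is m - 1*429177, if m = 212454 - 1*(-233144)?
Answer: 16421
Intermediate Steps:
m = 445598 (m = 212454 + 233144 = 445598)
m - 1*429177 = 445598 - 1*429177 = 445598 - 429177 = 16421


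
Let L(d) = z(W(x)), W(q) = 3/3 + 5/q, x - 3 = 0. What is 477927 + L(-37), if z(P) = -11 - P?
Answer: 1433740/3 ≈ 4.7791e+5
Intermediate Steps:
x = 3 (x = 3 + 0 = 3)
W(q) = 1 + 5/q (W(q) = 3*(1/3) + 5/q = 1 + 5/q)
L(d) = -41/3 (L(d) = -11 - (5 + 3)/3 = -11 - 8/3 = -41/3)
477927 + L(-37) = 477927 - 41/3 = 1433740/3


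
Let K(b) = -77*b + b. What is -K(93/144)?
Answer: 589/12 ≈ 49.083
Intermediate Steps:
K(b) = -76*b
-K(93/144) = -(-76)*93/144 = -(-76)*93*(1/144) = -(-76)*31/48 = -1*(-589/12) = 589/12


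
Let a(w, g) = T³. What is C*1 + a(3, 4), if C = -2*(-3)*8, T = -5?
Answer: -77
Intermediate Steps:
a(w, g) = -125 (a(w, g) = (-5)³ = -125)
C = 48 (C = 6*8 = 48)
C*1 + a(3, 4) = 48*1 - 125 = 48 - 125 = -77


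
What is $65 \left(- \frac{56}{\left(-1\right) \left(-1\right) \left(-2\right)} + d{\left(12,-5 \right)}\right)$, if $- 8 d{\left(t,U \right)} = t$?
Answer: $\frac{3445}{2} \approx 1722.5$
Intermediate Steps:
$d{\left(t,U \right)} = - \frac{t}{8}$
$65 \left(- \frac{56}{\left(-1\right) \left(-1\right) \left(-2\right)} + d{\left(12,-5 \right)}\right) = 65 \left(- \frac{56}{\left(-1\right) \left(-1\right) \left(-2\right)} - \frac{3}{2}\right) = 65 \left(- \frac{56}{1 \left(-2\right)} - \frac{3}{2}\right) = 65 \left(- \frac{56}{-2} - \frac{3}{2}\right) = 65 \left(\left(-56\right) \left(- \frac{1}{2}\right) - \frac{3}{2}\right) = 65 \left(28 - \frac{3}{2}\right) = 65 \cdot \frac{53}{2} = \frac{3445}{2}$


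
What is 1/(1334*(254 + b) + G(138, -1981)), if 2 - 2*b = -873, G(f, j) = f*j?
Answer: 1/649083 ≈ 1.5406e-6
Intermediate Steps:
b = 875/2 (b = 1 - ½*(-873) = 1 + 873/2 = 875/2 ≈ 437.50)
1/(1334*(254 + b) + G(138, -1981)) = 1/(1334*(254 + 875/2) + 138*(-1981)) = 1/(1334*(1383/2) - 273378) = 1/(922461 - 273378) = 1/649083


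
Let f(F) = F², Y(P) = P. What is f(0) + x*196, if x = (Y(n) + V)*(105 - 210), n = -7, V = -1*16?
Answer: 473340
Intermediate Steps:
V = -16
x = 2415 (x = (-7 - 16)*(105 - 210) = -23*(-105) = 2415)
f(0) + x*196 = 0² + 2415*196 = 0 + 473340 = 473340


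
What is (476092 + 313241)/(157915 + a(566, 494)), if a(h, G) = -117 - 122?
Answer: 789333/157676 ≈ 5.0060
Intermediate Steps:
a(h, G) = -239
(476092 + 313241)/(157915 + a(566, 494)) = (476092 + 313241)/(157915 - 239) = 789333/157676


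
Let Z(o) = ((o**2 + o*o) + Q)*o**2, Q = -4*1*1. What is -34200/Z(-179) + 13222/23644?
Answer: 295060720643/527652661886 ≈ 0.55919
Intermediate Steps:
Q = -4 (Q = -4*1 = -4)
Z(o) = o**2*(-4 + 2*o**2) (Z(o) = ((o**2 + o*o) - 4)*o**2 = ((o**2 + o**2) - 4)*o**2 = (2*o**2 - 4)*o**2 = (-4 + 2*o**2)*o**2 = o**2*(-4 + 2*o**2))
-34200/Z(-179) + 13222/23644 = -34200*1/(64082*(-2 + (-179)**2)) + 13222/23644 = -34200*1/(64082*(-2 + 32041)) + 13222*(1/23644) = -34200/(2*32041*32039) + 6611/11822 = -34200/2053123198 + 6611/11822 = -34200*1/2053123198 + 6611/11822 = -17100/1026561599 + 6611/11822 = 295060720643/527652661886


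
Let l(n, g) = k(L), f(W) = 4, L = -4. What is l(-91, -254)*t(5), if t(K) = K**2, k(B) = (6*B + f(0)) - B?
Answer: -400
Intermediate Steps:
k(B) = 4 + 5*B (k(B) = (6*B + 4) - B = (4 + 6*B) - B = 4 + 5*B)
l(n, g) = -16 (l(n, g) = 4 + 5*(-4) = 4 - 20 = -16)
l(-91, -254)*t(5) = -16*5**2 = -16*25 = -400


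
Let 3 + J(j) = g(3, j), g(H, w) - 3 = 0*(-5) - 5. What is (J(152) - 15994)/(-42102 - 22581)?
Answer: 5333/21561 ≈ 0.24734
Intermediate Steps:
g(H, w) = -2 (g(H, w) = 3 + (0*(-5) - 5) = 3 + (0 - 5) = 3 - 5 = -2)
J(j) = -5 (J(j) = -3 - 2 = -5)
(J(152) - 15994)/(-42102 - 22581) = (-5 - 15994)/(-42102 - 22581) = -15999/(-64683) = -15999*(-1/64683) = 5333/21561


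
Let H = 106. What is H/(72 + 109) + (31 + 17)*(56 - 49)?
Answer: 60922/181 ≈ 336.59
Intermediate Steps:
H/(72 + 109) + (31 + 17)*(56 - 49) = 106/(72 + 109) + (31 + 17)*(56 - 49) = 106/181 + 48*7 = 106*(1/181) + 336 = 106/181 + 336 = 60922/181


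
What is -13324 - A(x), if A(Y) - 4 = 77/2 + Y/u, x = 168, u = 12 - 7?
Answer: -134001/10 ≈ -13400.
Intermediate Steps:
u = 5
A(Y) = 85/2 + Y/5 (A(Y) = 4 + (77/2 + Y/5) = 85/2 + Y/5)
-13324 - A(x) = -13324 - (85/2 + (⅕)*168) = -13324 - (85/2 + 168/5) = -13324 - 1*761/10 = -13324 - 761/10 = -134001/10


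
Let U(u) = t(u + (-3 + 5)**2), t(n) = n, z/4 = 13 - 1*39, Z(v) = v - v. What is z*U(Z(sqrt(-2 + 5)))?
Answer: -416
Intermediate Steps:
Z(v) = 0
z = -104 (z = 4*(13 - 1*39) = 4*(13 - 39) = 4*(-26) = -104)
U(u) = 4 + u (U(u) = u + (-3 + 5)**2 = u + 2**2 = u + 4 = 4 + u)
z*U(Z(sqrt(-2 + 5))) = -104*(4 + 0) = -104*4 = -416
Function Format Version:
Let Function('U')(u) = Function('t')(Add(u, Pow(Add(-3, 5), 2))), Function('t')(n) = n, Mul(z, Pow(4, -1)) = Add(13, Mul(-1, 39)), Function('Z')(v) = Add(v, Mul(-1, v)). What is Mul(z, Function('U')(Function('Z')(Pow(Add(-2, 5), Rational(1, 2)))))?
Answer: -416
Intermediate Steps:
Function('Z')(v) = 0
z = -104 (z = Mul(4, Add(13, Mul(-1, 39))) = Mul(4, Add(13, -39)) = Mul(4, -26) = -104)
Function('U')(u) = Add(4, u) (Function('U')(u) = Add(u, Pow(Add(-3, 5), 2)) = Add(u, Pow(2, 2)) = Add(u, 4) = Add(4, u))
Mul(z, Function('U')(Function('Z')(Pow(Add(-2, 5), Rational(1, 2))))) = Mul(-104, Add(4, 0)) = Mul(-104, 4) = -416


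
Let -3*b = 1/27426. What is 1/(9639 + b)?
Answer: 82278/793077641 ≈ 0.00010375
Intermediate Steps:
b = -1/82278 (b = -⅓/27426 = -⅓*1/27426 = -1/82278 ≈ -1.2154e-5)
1/(9639 + b) = 1/(9639 - 1/82278) = 1/(793077641/82278) = 82278/793077641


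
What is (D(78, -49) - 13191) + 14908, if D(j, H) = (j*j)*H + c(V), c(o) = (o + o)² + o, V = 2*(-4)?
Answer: -296151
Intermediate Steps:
V = -8
c(o) = o + 4*o² (c(o) = (2*o)² + o = 4*o² + o = o + 4*o²)
D(j, H) = 248 + H*j² (D(j, H) = (j*j)*H - 8*(1 + 4*(-8)) = j²*H - 8*(1 - 32) = H*j² - 8*(-31) = H*j² + 248 = 248 + H*j²)
(D(78, -49) - 13191) + 14908 = ((248 - 49*78²) - 13191) + 14908 = ((248 - 49*6084) - 13191) + 14908 = ((248 - 298116) - 13191) + 14908 = (-297868 - 13191) + 14908 = -311059 + 14908 = -296151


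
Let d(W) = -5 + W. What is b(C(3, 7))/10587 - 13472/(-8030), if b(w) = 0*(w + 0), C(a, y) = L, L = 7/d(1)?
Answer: 6736/4015 ≈ 1.6777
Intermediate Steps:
L = -7/4 (L = 7/(-5 + 1) = 7/(-4) = 7*(-1/4) = -7/4 ≈ -1.7500)
C(a, y) = -7/4
b(w) = 0 (b(w) = 0*w = 0)
b(C(3, 7))/10587 - 13472/(-8030) = 0/10587 - 13472/(-8030) = 0*(1/10587) - 13472*(-1/8030) = 0 + 6736/4015 = 6736/4015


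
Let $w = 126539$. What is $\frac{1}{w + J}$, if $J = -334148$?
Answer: $- \frac{1}{207609} \approx -4.8167 \cdot 10^{-6}$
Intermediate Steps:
$\frac{1}{w + J} = \frac{1}{126539 - 334148} = \frac{1}{-207609} = - \frac{1}{207609}$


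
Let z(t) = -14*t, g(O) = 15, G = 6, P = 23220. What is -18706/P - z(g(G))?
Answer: 2428747/11610 ≈ 209.19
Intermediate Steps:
-18706/P - z(g(G)) = -18706/23220 - (-14)*15 = -18706*1/23220 - 1*(-210) = -9353/11610 + 210 = 2428747/11610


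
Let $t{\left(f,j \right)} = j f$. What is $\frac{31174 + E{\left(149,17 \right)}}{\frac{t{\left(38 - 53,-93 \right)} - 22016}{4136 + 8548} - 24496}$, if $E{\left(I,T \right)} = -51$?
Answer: $- \frac{394764132}{310727885} \approx -1.2705$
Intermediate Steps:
$t{\left(f,j \right)} = f j$
$\frac{31174 + E{\left(149,17 \right)}}{\frac{t{\left(38 - 53,-93 \right)} - 22016}{4136 + 8548} - 24496} = \frac{31174 - 51}{\frac{\left(38 - 53\right) \left(-93\right) - 22016}{4136 + 8548} - 24496} = \frac{31123}{\frac{\left(38 - 53\right) \left(-93\right) - 22016}{12684} - 24496} = \frac{31123}{\left(\left(-15\right) \left(-93\right) - 22016\right) \frac{1}{12684} - 24496} = \frac{31123}{\left(1395 - 22016\right) \frac{1}{12684} - 24496} = \frac{31123}{\left(-20621\right) \frac{1}{12684} - 24496} = \frac{31123}{- \frac{20621}{12684} - 24496} = \frac{31123}{- \frac{310727885}{12684}} = 31123 \left(- \frac{12684}{310727885}\right) = - \frac{394764132}{310727885}$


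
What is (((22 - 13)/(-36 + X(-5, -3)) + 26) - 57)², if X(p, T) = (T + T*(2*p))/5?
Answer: 283024/289 ≈ 979.32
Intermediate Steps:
X(p, T) = T/5 + 2*T*p/5 (X(p, T) = (T + 2*T*p)*(⅕) = T/5 + 2*T*p/5)
(((22 - 13)/(-36 + X(-5, -3)) + 26) - 57)² = (((22 - 13)/(-36 + (⅕)*(-3)*(1 + 2*(-5))) + 26) - 57)² = ((9/(-36 + (⅕)*(-3)*(1 - 10)) + 26) - 57)² = ((9/(-36 + (⅕)*(-3)*(-9)) + 26) - 57)² = ((9/(-36 + 27/5) + 26) - 57)² = ((9/(-153/5) + 26) - 57)² = ((9*(-5/153) + 26) - 57)² = ((-5/17 + 26) - 57)² = (437/17 - 57)² = (-532/17)² = 283024/289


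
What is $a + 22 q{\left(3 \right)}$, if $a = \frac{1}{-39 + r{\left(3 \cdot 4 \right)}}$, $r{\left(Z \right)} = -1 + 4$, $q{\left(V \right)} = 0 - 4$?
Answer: $- \frac{3169}{36} \approx -88.028$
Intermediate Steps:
$q{\left(V \right)} = -4$ ($q{\left(V \right)} = 0 - 4 = -4$)
$r{\left(Z \right)} = 3$
$a = - \frac{1}{36}$ ($a = \frac{1}{-39 + 3} = \frac{1}{-36} = - \frac{1}{36} \approx -0.027778$)
$a + 22 q{\left(3 \right)} = - \frac{1}{36} + 22 \left(-4\right) = - \frac{1}{36} - 88 = - \frac{3169}{36}$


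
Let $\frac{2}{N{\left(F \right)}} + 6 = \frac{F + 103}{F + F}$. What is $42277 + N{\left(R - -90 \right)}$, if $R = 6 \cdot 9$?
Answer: $\frac{62611661}{1481} \approx 42277.0$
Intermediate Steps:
$R = 54$
$N{\left(F \right)} = \frac{2}{-6 + \frac{103 + F}{2 F}}$ ($N{\left(F \right)} = \frac{2}{-6 + \frac{F + 103}{F + F}} = \frac{2}{-6 + \frac{103 + F}{2 F}}$)
$42277 + N{\left(R - -90 \right)} = 42277 - \frac{4 \left(54 - -90\right)}{-103 + 11 \left(54 - -90\right)} = 42277 - \frac{4 \left(54 + 90\right)}{-103 + 11 \left(54 + 90\right)} = 42277 - \frac{576}{-103 + 11 \cdot 144} = 42277 - \frac{576}{-103 + 1584} = 42277 - \frac{576}{1481} = \frac{62611661}{1481}$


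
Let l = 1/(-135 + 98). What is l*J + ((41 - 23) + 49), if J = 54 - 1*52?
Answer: 2477/37 ≈ 66.946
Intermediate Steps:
J = 2 (J = 54 - 52 = 2)
l = -1/37 (l = 1/(-37) = -1/37 ≈ -0.027027)
l*J + ((41 - 23) + 49) = -1/37*2 + ((41 - 23) + 49) = -2/37 + (18 + 49) = -2/37 + 67 = 2477/37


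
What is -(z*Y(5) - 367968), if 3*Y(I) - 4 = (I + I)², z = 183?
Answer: 361624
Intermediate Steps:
Y(I) = 4/3 + 4*I²/3 (Y(I) = 4/3 + (I + I)²/3 = 4/3 + (2*I)²/3 = 4/3 + (4*I²)/3 = 4/3 + 4*I²/3)
-(z*Y(5) - 367968) = -(183*(4/3 + (4/3)*5²) - 367968) = -(183*(4/3 + (4/3)*25) - 367968) = -(183*(4/3 + 100/3) - 367968) = -(183*(104/3) - 367968) = -(6344 - 367968) = -1*(-361624) = 361624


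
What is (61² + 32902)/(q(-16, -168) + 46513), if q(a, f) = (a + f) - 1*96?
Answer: 36623/46233 ≈ 0.79214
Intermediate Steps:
q(a, f) = -96 + a + f (q(a, f) = (a + f) - 96 = -96 + a + f)
(61² + 32902)/(q(-16, -168) + 46513) = (61² + 32902)/((-96 - 16 - 168) + 46513) = (3721 + 32902)/(-280 + 46513) = 36623/46233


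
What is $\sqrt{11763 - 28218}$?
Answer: $i \sqrt{16455} \approx 128.28 i$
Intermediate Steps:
$\sqrt{11763 - 28218} = \sqrt{-16455} = i \sqrt{16455}$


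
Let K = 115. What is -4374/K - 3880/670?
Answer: -337678/7705 ≈ -43.826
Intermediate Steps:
-4374/K - 3880/670 = -4374/115 - 3880/670 = -4374*1/115 - 3880*1/670 = -4374/115 - 388/67 = -337678/7705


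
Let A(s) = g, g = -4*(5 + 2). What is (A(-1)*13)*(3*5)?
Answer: -5460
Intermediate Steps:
g = -28 (g = -4*7 = -28)
A(s) = -28
(A(-1)*13)*(3*5) = (-28*13)*(3*5) = -364*15 = -5460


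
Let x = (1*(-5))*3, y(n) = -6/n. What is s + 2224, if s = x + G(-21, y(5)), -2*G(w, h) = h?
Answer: 11048/5 ≈ 2209.6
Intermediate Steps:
G(w, h) = -h/2
x = -15 (x = -5*3 = -15)
s = -72/5 (s = -15 - (-3)/5 = -15 - ½*(-6/5) = -15 + ⅗ = -72/5 ≈ -14.400)
s + 2224 = -72/5 + 2224 = 11048/5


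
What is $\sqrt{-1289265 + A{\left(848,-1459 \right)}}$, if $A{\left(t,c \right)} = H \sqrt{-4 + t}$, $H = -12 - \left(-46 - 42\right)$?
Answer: $\sqrt{-1289265 + 152 \sqrt{211}} \approx 1134.5 i$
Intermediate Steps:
$H = 76$ ($H = -12 - -88 = -12 + 88 = 76$)
$A{\left(t,c \right)} = 76 \sqrt{-4 + t}$
$\sqrt{-1289265 + A{\left(848,-1459 \right)}} = \sqrt{-1289265 + 76 \sqrt{-4 + 848}} = \sqrt{-1289265 + 76 \sqrt{844}} = \sqrt{-1289265 + 76 \cdot 2 \sqrt{211}} = \sqrt{-1289265 + 152 \sqrt{211}}$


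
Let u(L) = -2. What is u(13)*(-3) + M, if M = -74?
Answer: -68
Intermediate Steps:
u(13)*(-3) + M = -2*(-3) - 74 = 6 - 74 = -68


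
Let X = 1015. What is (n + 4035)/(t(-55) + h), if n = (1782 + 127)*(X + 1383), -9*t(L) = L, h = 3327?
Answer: 41236353/29998 ≈ 1374.6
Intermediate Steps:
t(L) = -L/9
n = 4577782 (n = (1782 + 127)*(1015 + 1383) = 1909*2398 = 4577782)
(n + 4035)/(t(-55) + h) = (4577782 + 4035)/(-1/9*(-55) + 3327) = 4581817/(55/9 + 3327) = 4581817/(29998/9) = 4581817*(9/29998) = 41236353/29998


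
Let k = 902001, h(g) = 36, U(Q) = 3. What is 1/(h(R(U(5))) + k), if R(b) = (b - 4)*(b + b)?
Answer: 1/902037 ≈ 1.1086e-6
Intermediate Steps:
R(b) = 2*b*(-4 + b) (R(b) = (-4 + b)*(2*b) = 2*b*(-4 + b))
1/(h(R(U(5))) + k) = 1/(36 + 902001) = 1/902037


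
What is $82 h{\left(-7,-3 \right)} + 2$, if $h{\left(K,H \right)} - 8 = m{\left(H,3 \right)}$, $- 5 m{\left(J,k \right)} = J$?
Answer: $\frac{3536}{5} \approx 707.2$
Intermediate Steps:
$m{\left(J,k \right)} = - \frac{J}{5}$
$h{\left(K,H \right)} = 8 - \frac{H}{5}$
$82 h{\left(-7,-3 \right)} + 2 = 82 \left(8 - - \frac{3}{5}\right) + 2 = 82 \left(8 + \frac{3}{5}\right) + 2 = 82 \cdot \frac{43}{5} + 2 = \frac{3526}{5} + 2 = \frac{3536}{5}$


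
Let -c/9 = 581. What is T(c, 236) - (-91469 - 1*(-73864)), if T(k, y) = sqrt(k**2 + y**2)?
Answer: 17605 + sqrt(27398137) ≈ 22839.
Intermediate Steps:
c = -5229 (c = -9*581 = -5229)
T(c, 236) - (-91469 - 1*(-73864)) = sqrt((-5229)**2 + 236**2) - (-91469 - 1*(-73864)) = sqrt(27342441 + 55696) - (-91469 + 73864) = sqrt(27398137) - 1*(-17605) = sqrt(27398137) + 17605 = 17605 + sqrt(27398137)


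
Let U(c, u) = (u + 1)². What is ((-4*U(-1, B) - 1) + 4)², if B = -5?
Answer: 3721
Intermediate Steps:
U(c, u) = (1 + u)²
((-4*U(-1, B) - 1) + 4)² = ((-4*(1 - 5)² - 1) + 4)² = ((-4*(-4)² - 1) + 4)² = ((-4*16 - 1) + 4)² = ((-64 - 1) + 4)² = (-65 + 4)² = (-61)² = 3721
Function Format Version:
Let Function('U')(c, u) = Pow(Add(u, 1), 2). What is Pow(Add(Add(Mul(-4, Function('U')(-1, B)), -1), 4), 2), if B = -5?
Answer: 3721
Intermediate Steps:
Function('U')(c, u) = Pow(Add(1, u), 2)
Pow(Add(Add(Mul(-4, Function('U')(-1, B)), -1), 4), 2) = Pow(Add(Add(Mul(-4, Pow(Add(1, -5), 2)), -1), 4), 2) = Pow(Add(Add(Mul(-4, Pow(-4, 2)), -1), 4), 2) = Pow(Add(Add(Mul(-4, 16), -1), 4), 2) = Pow(Add(Add(-64, -1), 4), 2) = Pow(Add(-65, 4), 2) = Pow(-61, 2) = 3721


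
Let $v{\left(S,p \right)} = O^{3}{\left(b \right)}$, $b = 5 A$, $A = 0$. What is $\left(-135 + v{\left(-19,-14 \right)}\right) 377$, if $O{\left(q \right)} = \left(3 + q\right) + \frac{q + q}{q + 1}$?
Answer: $-40716$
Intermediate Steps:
$b = 0$ ($b = 5 \cdot 0 = 0$)
$O{\left(q \right)} = 3 + q + \frac{2 q}{1 + q}$ ($O{\left(q \right)} = \left(3 + q\right) + \frac{2 q}{1 + q} = 3 + q + \frac{2 q}{1 + q}$)
$v{\left(S,p \right)} = 27$ ($v{\left(S,p \right)} = \left(\frac{3 + 0^{2} + 6 \cdot 0}{1 + 0}\right)^{3} = \left(\frac{3 + 0 + 0}{1}\right)^{3} = \left(1 \cdot 3\right)^{3} = 3^{3} = 27$)
$\left(-135 + v{\left(-19,-14 \right)}\right) 377 = \left(-135 + 27\right) 377 = \left(-108\right) 377 = -40716$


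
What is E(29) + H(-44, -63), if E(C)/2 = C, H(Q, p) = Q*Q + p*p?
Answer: 5963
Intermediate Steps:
H(Q, p) = Q² + p²
E(C) = 2*C
E(29) + H(-44, -63) = 2*29 + ((-44)² + (-63)²) = 58 + (1936 + 3969) = 58 + 5905 = 5963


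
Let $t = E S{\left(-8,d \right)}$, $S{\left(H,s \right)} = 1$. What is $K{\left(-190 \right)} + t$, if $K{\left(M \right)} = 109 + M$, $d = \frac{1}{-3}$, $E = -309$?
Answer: $-390$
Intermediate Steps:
$d = - \frac{1}{3} \approx -0.33333$
$t = -309$ ($t = \left(-309\right) 1 = -309$)
$K{\left(-190 \right)} + t = \left(109 - 190\right) - 309 = -81 - 309 = -390$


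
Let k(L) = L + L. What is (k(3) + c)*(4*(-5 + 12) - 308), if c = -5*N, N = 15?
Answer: 19320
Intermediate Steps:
k(L) = 2*L
c = -75 (c = -5*15 = -75)
(k(3) + c)*(4*(-5 + 12) - 308) = (2*3 - 75)*(4*(-5 + 12) - 308) = (6 - 75)*(4*7 - 308) = -69*(28 - 308) = -69*(-280) = 19320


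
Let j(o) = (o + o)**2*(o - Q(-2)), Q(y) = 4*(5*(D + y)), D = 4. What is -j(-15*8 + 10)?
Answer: 7260000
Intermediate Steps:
Q(y) = 80 + 20*y (Q(y) = 4*(5*(4 + y)) = 4*(20 + 5*y) = 80 + 20*y)
j(o) = 4*o**2*(-40 + o) (j(o) = (o + o)**2*(o - (80 + 20*(-2))) = (2*o)**2*(o - (80 - 40)) = (4*o**2)*(o - 1*40) = (4*o**2)*(o - 40) = (4*o**2)*(-40 + o) = 4*o**2*(-40 + o))
-j(-15*8 + 10) = -4*(-15*8 + 10)**2*(-40 + (-15*8 + 10)) = -4*(-120 + 10)**2*(-40 + (-120 + 10)) = -4*(-110)**2*(-40 - 110) = -4*12100*(-150) = -1*(-7260000) = 7260000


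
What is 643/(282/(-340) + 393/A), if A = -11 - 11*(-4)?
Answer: 1202410/20719 ≈ 58.034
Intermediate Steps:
A = 33 (A = -11 + 44 = 33)
643/(282/(-340) + 393/A) = 643/(282/(-340) + 393/33) = 643/(282*(-1/340) + 393*(1/33)) = 643/(-141/170 + 131/11) = 643/(20719/1870) = 643*(1870/20719) = 1202410/20719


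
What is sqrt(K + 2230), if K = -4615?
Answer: 3*I*sqrt(265) ≈ 48.836*I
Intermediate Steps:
sqrt(K + 2230) = sqrt(-4615 + 2230) = sqrt(-2385) = 3*I*sqrt(265)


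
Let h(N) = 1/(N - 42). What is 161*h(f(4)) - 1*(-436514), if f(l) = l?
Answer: 16587371/38 ≈ 4.3651e+5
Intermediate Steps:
h(N) = 1/(-42 + N)
161*h(f(4)) - 1*(-436514) = 161/(-42 + 4) - 1*(-436514) = 161/(-38) + 436514 = 161*(-1/38) + 436514 = -161/38 + 436514 = 16587371/38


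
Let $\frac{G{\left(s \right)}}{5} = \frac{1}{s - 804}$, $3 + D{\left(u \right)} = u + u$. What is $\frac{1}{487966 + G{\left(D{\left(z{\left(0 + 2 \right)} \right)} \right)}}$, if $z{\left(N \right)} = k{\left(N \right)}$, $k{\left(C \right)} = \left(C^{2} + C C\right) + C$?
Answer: $\frac{787}{384029237} \approx 2.0493 \cdot 10^{-6}$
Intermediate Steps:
$k{\left(C \right)} = C + 2 C^{2}$ ($k{\left(C \right)} = \left(C^{2} + C^{2}\right) + C = 2 C^{2} + C = C + 2 C^{2}$)
$z{\left(N \right)} = N \left(1 + 2 N\right)$
$D{\left(u \right)} = -3 + 2 u$ ($D{\left(u \right)} = -3 + \left(u + u\right) = -3 + 2 u$)
$G{\left(s \right)} = \frac{5}{-804 + s}$ ($G{\left(s \right)} = \frac{5}{s - 804} = \frac{5}{-804 + s}$)
$\frac{1}{487966 + G{\left(D{\left(z{\left(0 + 2 \right)} \right)} \right)}} = \frac{1}{487966 + \frac{5}{-804 - \left(3 - 2 \left(0 + 2\right) \left(1 + 2 \left(0 + 2\right)\right)\right)}} = \frac{1}{487966 + \frac{5}{-804 - \left(3 - 2 \cdot 2 \left(1 + 2 \cdot 2\right)\right)}} = \frac{1}{487966 + \frac{5}{-804 - \left(3 - 2 \cdot 2 \left(1 + 4\right)\right)}} = \frac{1}{487966 + \frac{5}{-804 - \left(3 - 2 \cdot 2 \cdot 5\right)}} = \frac{1}{487966 + \frac{5}{-804 + \left(-3 + 2 \cdot 10\right)}} = \frac{1}{487966 + \frac{5}{-804 + \left(-3 + 20\right)}} = \frac{1}{487966 + \frac{5}{-804 + 17}} = \frac{1}{487966 + \frac{5}{-787}} = \frac{1}{487966 + 5 \left(- \frac{1}{787}\right)} = \frac{1}{487966 - \frac{5}{787}} = \frac{1}{\frac{384029237}{787}} = \frac{787}{384029237}$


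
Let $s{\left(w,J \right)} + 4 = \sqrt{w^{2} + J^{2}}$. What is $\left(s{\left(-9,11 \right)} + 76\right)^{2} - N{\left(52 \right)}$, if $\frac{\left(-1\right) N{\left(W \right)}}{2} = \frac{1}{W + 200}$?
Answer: $\frac{678637}{126} + 144 \sqrt{202} \approx 7432.6$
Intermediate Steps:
$s{\left(w,J \right)} = -4 + \sqrt{J^{2} + w^{2}}$ ($s{\left(w,J \right)} = -4 + \sqrt{w^{2} + J^{2}} = -4 + \sqrt{J^{2} + w^{2}}$)
$N{\left(W \right)} = - \frac{2}{200 + W}$ ($N{\left(W \right)} = - \frac{2}{W + 200} = - \frac{2}{200 + W}$)
$\left(s{\left(-9,11 \right)} + 76\right)^{2} - N{\left(52 \right)} = \left(\left(-4 + \sqrt{11^{2} + \left(-9\right)^{2}}\right) + 76\right)^{2} - - \frac{2}{200 + 52} = \left(\left(-4 + \sqrt{121 + 81}\right) + 76\right)^{2} - - \frac{2}{252} = \left(\left(-4 + \sqrt{202}\right) + 76\right)^{2} - \left(-2\right) \frac{1}{252} = \left(72 + \sqrt{202}\right)^{2} - - \frac{1}{126} = \left(72 + \sqrt{202}\right)^{2} + \frac{1}{126} = \frac{1}{126} + \left(72 + \sqrt{202}\right)^{2}$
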